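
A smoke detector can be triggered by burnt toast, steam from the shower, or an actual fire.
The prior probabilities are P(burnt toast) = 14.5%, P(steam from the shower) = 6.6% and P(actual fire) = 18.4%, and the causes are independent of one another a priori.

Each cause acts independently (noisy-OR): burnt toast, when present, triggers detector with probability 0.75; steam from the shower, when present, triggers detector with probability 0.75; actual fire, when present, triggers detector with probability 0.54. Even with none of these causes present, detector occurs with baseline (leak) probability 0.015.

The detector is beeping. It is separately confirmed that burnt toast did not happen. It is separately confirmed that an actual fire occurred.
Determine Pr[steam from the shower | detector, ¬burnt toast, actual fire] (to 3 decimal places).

Under noisy-OR, P(detector | causes) = 1 − (1−0.015)·∏(1−qᵢ) over the active causes.
Weight on steam from the shower=true, given the evidence: 0.886725·0.066 = 0.058524
Denominator P(detector | ¬burnt toast, actual fire): 0.5469·0.934 + 0.886725·0.066 = 0.569329
Posterior = 0.058524 / 0.569329 ≈ 0.103

Pr[steam from the shower | detector, ¬burnt toast, actual fire] ≈ 0.103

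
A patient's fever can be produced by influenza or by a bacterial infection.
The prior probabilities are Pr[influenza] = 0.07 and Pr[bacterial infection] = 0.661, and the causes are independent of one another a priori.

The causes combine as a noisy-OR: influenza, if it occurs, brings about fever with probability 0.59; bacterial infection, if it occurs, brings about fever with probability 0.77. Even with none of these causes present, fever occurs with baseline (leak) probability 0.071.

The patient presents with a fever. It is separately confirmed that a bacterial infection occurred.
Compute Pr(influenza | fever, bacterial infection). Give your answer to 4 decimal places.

Pr(influenza | fever, bacterial infection) ≈ 0.0803

Under noisy-OR, P(fever | causes) = 1 − (1−0.071)·∏(1−qᵢ) over the active causes.
For the numerator, keep only influenza=true terms: 0.912395*0.07 = 0.063868
Denominator P(fever | bacterial infection): 0.78633*0.93 + 0.912395*0.07 = 0.795155
Posterior = 0.063868 / 0.795155 ≈ 0.0803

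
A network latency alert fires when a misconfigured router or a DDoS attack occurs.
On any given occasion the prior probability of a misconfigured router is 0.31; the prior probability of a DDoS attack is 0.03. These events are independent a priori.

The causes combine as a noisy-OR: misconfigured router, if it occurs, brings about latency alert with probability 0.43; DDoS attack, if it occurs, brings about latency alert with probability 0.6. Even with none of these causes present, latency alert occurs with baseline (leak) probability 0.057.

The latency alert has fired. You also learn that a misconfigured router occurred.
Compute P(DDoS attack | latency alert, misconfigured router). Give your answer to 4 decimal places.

Under noisy-OR, P(latency alert | causes) = 1 − (1−0.057)·∏(1−qᵢ) over the active causes.
P(latency alert | misconfigured router) = 0.46249×0.97 + 0.784996×0.03 = 0.448615 + 0.023550 = 0.472165
Of this, 0.023550 comes from 0.784996×0.03 (the DDoS attack=true cases).
P(DDoS attack | latency alert, misconfigured router) = 0.023550 / 0.472165 ≈ 0.0499

P(DDoS attack | latency alert, misconfigured router) ≈ 0.0499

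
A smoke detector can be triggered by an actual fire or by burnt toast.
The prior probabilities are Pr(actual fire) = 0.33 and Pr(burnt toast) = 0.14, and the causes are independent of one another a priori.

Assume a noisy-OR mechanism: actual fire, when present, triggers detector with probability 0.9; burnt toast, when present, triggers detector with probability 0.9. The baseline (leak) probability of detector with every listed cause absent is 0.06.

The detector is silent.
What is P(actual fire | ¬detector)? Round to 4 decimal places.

Under noisy-OR, P(detector | causes) = 1 − (1−0.06)·∏(1−qᵢ) over the active causes.
By total probability over the 4 (actual fire, burnt toast) configurations:
  P(¬detector) = 0.94·0.67·0.86 + 0.094·0.67·0.14 + 0.094·0.33·0.86 + 0.0094·0.33·0.14
        = 0.541628 + 0.008817 + 0.026677 + 0.000434 = 0.577556
Keeping only the actual fire-present terms gives 0.027111, so
  P(actual fire | ¬detector) = 0.027111 / 0.577556 ≈ 0.0469

P(actual fire | ¬detector) ≈ 0.0469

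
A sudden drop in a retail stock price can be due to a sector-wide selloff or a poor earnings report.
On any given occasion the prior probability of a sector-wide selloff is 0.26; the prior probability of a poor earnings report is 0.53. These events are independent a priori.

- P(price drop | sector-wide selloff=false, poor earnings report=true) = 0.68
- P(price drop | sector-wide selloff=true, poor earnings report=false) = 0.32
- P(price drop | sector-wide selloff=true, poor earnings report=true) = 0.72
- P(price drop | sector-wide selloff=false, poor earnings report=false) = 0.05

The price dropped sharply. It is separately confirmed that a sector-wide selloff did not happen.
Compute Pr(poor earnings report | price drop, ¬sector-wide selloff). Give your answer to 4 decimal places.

Weight on poor earnings report=true, given the evidence: 0.68×0.53 = 0.360400
The normalizing constant is 0.05×0.47 + 0.68×0.53 = 0.383900
Posterior = 0.360400 / 0.383900 ≈ 0.9388

Pr(poor earnings report | price drop, ¬sector-wide selloff) ≈ 0.9388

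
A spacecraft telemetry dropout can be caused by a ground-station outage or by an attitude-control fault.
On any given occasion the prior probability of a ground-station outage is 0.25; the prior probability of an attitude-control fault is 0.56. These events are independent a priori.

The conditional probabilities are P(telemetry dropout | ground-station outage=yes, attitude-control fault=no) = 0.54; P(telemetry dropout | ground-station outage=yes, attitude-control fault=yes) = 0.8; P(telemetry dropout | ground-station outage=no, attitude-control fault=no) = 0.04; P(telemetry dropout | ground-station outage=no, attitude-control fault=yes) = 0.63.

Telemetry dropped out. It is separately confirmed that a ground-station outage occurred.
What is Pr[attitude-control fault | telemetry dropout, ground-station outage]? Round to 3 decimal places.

Pr[attitude-control fault | telemetry dropout, ground-station outage] ≈ 0.653

By total probability over both values of attitude-control fault:
  P(telemetry dropout | ground-station outage) = 0.54×0.44 + 0.8×0.56
        = 0.237600 + 0.448000 = 0.685600
Configurations with attitude-control fault contribute 0.448000, so
  P(attitude-control fault | telemetry dropout, ground-station outage) = 0.448000 / 0.685600 ≈ 0.653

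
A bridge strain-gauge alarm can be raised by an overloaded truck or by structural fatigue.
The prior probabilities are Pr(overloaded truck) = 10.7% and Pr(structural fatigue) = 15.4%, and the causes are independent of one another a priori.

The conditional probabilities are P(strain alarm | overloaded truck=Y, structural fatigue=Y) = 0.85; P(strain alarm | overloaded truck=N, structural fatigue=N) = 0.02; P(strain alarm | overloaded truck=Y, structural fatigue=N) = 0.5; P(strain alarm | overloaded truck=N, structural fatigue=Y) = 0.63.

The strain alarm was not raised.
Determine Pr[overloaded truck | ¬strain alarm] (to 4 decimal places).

Weight on overloaded truck=true, given the evidence: 0.045261 + 0.002472 = 0.047733
The normalizing constant is 0.98*0.893*0.846 + 0.37*0.893*0.154 + 0.5*0.107*0.846 + 0.15*0.107*0.154 = 0.838984
P(overloaded truck | ¬strain alarm) = 0.047733/0.838984 ≈ 0.0569

Pr[overloaded truck | ¬strain alarm] ≈ 0.0569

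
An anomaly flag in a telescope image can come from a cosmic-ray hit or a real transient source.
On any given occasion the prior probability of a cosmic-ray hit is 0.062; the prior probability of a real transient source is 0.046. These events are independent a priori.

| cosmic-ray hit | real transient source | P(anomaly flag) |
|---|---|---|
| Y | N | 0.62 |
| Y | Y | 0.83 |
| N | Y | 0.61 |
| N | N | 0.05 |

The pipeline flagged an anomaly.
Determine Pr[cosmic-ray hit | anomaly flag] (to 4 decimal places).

Numerator (weight on configurations with cosmic-ray hit): 0.036672 + 0.002367 = 0.039039
Normalizer over all consistent configurations: 0.05·0.938·0.954 + 0.61·0.938·0.046 + 0.62·0.062·0.954 + 0.83·0.062·0.046 = 0.110102
P(cosmic-ray hit | anomaly flag) = 0.039039/0.110102 ≈ 0.3546

Pr[cosmic-ray hit | anomaly flag] ≈ 0.3546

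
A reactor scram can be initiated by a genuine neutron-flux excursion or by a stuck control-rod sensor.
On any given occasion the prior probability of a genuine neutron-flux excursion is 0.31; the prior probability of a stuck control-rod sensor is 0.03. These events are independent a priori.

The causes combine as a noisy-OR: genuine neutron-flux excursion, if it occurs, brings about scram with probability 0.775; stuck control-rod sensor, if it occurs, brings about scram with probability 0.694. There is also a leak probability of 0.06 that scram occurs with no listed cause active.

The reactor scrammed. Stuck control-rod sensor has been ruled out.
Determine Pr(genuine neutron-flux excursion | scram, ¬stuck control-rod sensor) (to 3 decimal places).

Pr(genuine neutron-flux excursion | scram, ¬stuck control-rod sensor) ≈ 0.855

Under noisy-OR, P(scram | causes) = 1 − (1−0.06)·∏(1−qᵢ) over the active causes.
Weight on genuine neutron-flux excursion=true, given the evidence: 0.7885*0.31 = 0.244435
The normalizing constant is 0.06*0.69 + 0.7885*0.31 = 0.285835
Posterior = 0.244435 / 0.285835 ≈ 0.855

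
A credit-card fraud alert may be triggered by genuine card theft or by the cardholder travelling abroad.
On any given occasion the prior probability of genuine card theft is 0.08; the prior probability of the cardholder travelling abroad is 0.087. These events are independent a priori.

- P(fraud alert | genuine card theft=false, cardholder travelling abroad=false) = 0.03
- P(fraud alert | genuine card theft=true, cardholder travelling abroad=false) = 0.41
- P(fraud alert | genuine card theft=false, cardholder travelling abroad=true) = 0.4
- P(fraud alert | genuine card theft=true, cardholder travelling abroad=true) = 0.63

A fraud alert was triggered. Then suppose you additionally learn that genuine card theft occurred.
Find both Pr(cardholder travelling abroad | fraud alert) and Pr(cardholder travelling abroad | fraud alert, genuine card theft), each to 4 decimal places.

Weight on cardholder travelling abroad=true, given the evidence: 0.032016 + 0.004385 = 0.036401
Normalizer over all consistent configurations: 0.03×0.92×0.913 + 0.4×0.92×0.087 + 0.41×0.08×0.913 + 0.63×0.08×0.087 = 0.091546
Posterior = 0.036401 / 0.091546 ≈ 0.3976

With the extra evidence:
Enumerate both values of cardholder travelling abroad and weight by the priors:
  P(fraud alert | genuine card theft) = 0.41·0.913 + 0.63·0.087
        = 0.374330 + 0.054810 = 0.429140
Configurations with cardholder travelling abroad contribute 0.054810, so
  P(cardholder travelling abroad | fraud alert, genuine card theft) = 0.054810 / 0.429140 ≈ 0.1277

Pr(cardholder travelling abroad | fraud alert) ≈ 0.3976; Pr(cardholder travelling abroad | fraud alert, genuine card theft) ≈ 0.1277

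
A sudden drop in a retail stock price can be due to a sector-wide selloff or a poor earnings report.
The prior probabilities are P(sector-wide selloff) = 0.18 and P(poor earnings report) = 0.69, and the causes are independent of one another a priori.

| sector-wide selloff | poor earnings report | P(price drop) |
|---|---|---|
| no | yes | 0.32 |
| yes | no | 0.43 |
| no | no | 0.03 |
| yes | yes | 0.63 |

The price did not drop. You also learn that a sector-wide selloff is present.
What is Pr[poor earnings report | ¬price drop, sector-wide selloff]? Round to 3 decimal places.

Pr[poor earnings report | ¬price drop, sector-wide selloff] ≈ 0.591

Weight on poor earnings report=true, given the evidence: 0.37*0.69 = 0.255300
Normalizer over all consistent configurations: 0.57*0.31 + 0.37*0.69 = 0.432000
Posterior = 0.255300 / 0.432000 ≈ 0.591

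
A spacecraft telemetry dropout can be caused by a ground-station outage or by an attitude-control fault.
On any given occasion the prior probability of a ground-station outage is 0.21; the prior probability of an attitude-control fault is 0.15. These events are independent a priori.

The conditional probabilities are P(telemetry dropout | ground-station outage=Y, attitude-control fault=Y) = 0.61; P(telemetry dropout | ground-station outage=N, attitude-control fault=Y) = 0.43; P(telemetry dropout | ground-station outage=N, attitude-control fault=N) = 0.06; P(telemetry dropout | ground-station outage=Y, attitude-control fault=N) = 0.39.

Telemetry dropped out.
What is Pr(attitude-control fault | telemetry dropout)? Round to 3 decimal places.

Pr(attitude-control fault | telemetry dropout) ≈ 0.390

P(telemetry dropout) = 0.06·0.79·0.85 + 0.43·0.79·0.15 + 0.39·0.21·0.85 + 0.61·0.21·0.15 = 0.040290 + 0.050955 + 0.069615 + 0.019215 = 0.180075
Of this, 0.070170 comes from 0.050955 + 0.019215 (the attitude-control fault=true cases).
Hence the posterior is 0.070170/0.180075 ≈ 0.390.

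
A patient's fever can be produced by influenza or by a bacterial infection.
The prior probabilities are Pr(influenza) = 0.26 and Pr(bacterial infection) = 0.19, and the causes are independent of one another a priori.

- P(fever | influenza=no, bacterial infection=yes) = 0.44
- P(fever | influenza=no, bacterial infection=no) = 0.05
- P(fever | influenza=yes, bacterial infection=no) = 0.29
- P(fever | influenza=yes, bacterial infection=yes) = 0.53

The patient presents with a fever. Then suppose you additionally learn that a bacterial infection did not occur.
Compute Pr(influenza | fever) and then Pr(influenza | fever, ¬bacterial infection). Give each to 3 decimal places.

P(fever) = 0.05*0.74*0.81 + 0.44*0.74*0.19 + 0.29*0.26*0.81 + 0.53*0.26*0.19 = 0.029970 + 0.061864 + 0.061074 + 0.026182 = 0.179090
Restricting to configurations with influenza present: 0.061074 + 0.026182 = 0.087256.
Hence the posterior is 0.087256/0.179090 ≈ 0.487.

With the extra evidence:
P(fever | ¬bacterial infection) = 0.05×0.74 + 0.29×0.26 = 0.037000 + 0.075400 = 0.112400
Restricting to configurations with influenza present: 0.29×0.26 = 0.075400.
P(influenza | fever, ¬bacterial infection) = 0.075400 / 0.112400 ≈ 0.671
With bacterial infection excluded, influenza must carry more of the explanatory weight for the fever.

Pr(influenza | fever) ≈ 0.487; Pr(influenza | fever, ¬bacterial infection) ≈ 0.671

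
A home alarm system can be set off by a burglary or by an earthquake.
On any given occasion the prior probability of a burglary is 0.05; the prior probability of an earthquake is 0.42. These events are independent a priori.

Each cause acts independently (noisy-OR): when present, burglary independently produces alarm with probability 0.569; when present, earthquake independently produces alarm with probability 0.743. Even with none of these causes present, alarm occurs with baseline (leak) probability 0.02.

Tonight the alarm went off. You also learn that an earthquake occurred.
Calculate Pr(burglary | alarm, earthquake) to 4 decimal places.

Pr(burglary | alarm, earthquake) ≈ 0.0590

Under noisy-OR, P(alarm | causes) = 1 − (1−0.02)·∏(1−qᵢ) over the active causes.
P(alarm | earthquake) = 0.74814·0.95 + 0.891448·0.05 = 0.710733 + 0.044572 = 0.755305
Restricting to configurations with burglary present: 0.891448·0.05 = 0.044572.
Hence the posterior is 0.044572/0.755305 ≈ 0.0590.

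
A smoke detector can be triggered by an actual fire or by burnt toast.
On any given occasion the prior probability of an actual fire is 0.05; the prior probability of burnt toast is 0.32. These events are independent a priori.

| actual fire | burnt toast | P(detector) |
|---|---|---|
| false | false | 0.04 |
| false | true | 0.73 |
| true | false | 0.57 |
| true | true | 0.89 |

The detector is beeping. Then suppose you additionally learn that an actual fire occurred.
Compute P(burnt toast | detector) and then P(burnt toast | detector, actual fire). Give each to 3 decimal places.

P(burnt toast | detector) ≈ 0.839; P(burnt toast | detector, actual fire) ≈ 0.424

P(detector) = 0.04·0.95·0.68 + 0.73·0.95·0.32 + 0.57·0.05·0.68 + 0.89·0.05·0.32 = 0.025840 + 0.221920 + 0.019380 + 0.014240 = 0.281380
The burnt toast-present share is 0.221920 + 0.014240 = 0.236160.
Hence the posterior is 0.236160/0.281380 ≈ 0.839.

Now also conditioning on actual fire=true:
P(detector | actual fire) = 0.57·0.68 + 0.89·0.32 = 0.387600 + 0.284800 = 0.672400
Restricting to configurations with burnt toast present: 0.89·0.32 = 0.284800.
So P(burnt toast | detector, actual fire) = 0.284800/0.672400 ≈ 0.424.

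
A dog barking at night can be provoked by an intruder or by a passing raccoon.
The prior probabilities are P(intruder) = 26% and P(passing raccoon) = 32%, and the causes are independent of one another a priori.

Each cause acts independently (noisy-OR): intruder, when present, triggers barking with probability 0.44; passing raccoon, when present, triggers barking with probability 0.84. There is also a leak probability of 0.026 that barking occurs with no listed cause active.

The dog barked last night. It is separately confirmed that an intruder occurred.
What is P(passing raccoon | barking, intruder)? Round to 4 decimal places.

P(passing raccoon | barking, intruder) ≈ 0.4858

Under noisy-OR, P(barking | causes) = 1 − (1−0.026)·∏(1−qᵢ) over the active causes.
P(barking | intruder) = 0.45456×0.68 + 0.91273×0.32 = 0.309101 + 0.292074 = 0.601175
Restricting to configurations with passing raccoon present: 0.91273×0.32 = 0.292074.
P(passing raccoon | barking, intruder) = 0.292074 / 0.601175 ≈ 0.4858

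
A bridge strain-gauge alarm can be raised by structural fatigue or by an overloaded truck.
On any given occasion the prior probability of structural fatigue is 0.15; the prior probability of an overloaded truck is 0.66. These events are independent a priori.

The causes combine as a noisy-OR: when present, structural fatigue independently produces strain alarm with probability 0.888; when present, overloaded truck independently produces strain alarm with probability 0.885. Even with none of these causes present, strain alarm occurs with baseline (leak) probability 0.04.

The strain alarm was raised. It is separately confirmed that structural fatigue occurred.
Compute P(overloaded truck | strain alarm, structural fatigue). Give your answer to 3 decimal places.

P(overloaded truck | strain alarm, structural fatigue) ≈ 0.682

Under noisy-OR, P(strain alarm | causes) = 1 − (1−0.04)·∏(1−qᵢ) over the active causes.
By total probability over both values of overloaded truck:
  P(strain alarm | structural fatigue) = 0.89248×0.34 + 0.987635×0.66
        = 0.303443 + 0.651839 = 0.955282
The terms with overloaded truck present sum to 0.651839, so
  P(overloaded truck | strain alarm, structural fatigue) = 0.651839 / 0.955282 ≈ 0.682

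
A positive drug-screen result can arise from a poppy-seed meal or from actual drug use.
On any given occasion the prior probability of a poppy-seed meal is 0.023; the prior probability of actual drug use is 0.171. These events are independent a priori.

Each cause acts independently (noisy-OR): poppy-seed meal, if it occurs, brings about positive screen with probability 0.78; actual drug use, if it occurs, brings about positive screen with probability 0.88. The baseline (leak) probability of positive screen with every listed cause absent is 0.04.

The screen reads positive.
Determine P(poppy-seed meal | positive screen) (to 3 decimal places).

Under noisy-OR, P(positive screen | causes) = 1 − (1−0.04)·∏(1−qᵢ) over the active causes.
Weight on poppy-seed meal=true, given the evidence: 0.015040 + 0.003833 = 0.018873
Normalizer over all consistent configurations: 0.04×0.977×0.829 + 0.8848×0.977×0.171 + 0.7888×0.023×0.829 + 0.974656×0.023×0.171 = 0.199091
Posterior = 0.018873 / 0.199091 ≈ 0.095

P(poppy-seed meal | positive screen) ≈ 0.095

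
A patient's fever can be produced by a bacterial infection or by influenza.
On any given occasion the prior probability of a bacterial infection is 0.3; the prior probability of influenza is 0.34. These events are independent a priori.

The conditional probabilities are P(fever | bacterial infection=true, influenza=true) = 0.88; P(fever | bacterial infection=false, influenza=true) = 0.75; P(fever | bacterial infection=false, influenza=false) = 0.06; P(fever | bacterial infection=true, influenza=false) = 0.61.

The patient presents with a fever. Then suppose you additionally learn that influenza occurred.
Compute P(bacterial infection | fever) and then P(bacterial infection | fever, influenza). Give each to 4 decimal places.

Numerator (weight on configurations with bacterial infection): 0.120780 + 0.089760 = 0.210540
Denominator P(fever): 0.06*0.7*0.66 + 0.75*0.7*0.34 + 0.61*0.3*0.66 + 0.88*0.3*0.34 = 0.416760
Posterior = 0.210540 / 0.416760 ≈ 0.5052

Now condition on the additional information:
Sum P(fever|·) weighted by the priors over both values of bacterial infection:
  P(fever | influenza) = 0.75·0.7 + 0.88·0.3
        = 0.525000 + 0.264000 = 0.789000
Configurations with bacterial infection contribute 0.264000, so
  P(bacterial infection | fever, influenza) = 0.264000 / 0.789000 ≈ 0.3346

P(bacterial infection | fever) ≈ 0.5052; P(bacterial infection | fever, influenza) ≈ 0.3346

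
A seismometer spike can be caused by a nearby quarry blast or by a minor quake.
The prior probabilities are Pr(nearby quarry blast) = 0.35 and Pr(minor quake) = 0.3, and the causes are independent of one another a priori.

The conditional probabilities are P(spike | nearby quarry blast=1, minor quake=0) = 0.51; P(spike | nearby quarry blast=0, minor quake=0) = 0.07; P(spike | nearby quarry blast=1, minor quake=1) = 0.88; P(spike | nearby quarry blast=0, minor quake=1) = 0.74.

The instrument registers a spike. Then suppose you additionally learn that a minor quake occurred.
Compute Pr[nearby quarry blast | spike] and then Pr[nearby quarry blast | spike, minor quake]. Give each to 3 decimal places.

Weight on nearby quarry blast=true, given the evidence: 0.124950 + 0.092400 = 0.217350
Normalizer over all consistent configurations: 0.07×0.65×0.7 + 0.74×0.65×0.3 + 0.51×0.35×0.7 + 0.88×0.35×0.3 = 0.393500
Posterior = 0.217350 / 0.393500 ≈ 0.552

Now also conditioning on minor quake=true:
P(spike | minor quake) = 0.74×0.65 + 0.88×0.35 = 0.481000 + 0.308000 = 0.789000
Restricting to configurations with nearby quarry blast present: 0.88×0.35 = 0.308000.
Hence the posterior is 0.308000/0.789000 ≈ 0.390.

Pr[nearby quarry blast | spike] ≈ 0.552; Pr[nearby quarry blast | spike, minor quake] ≈ 0.390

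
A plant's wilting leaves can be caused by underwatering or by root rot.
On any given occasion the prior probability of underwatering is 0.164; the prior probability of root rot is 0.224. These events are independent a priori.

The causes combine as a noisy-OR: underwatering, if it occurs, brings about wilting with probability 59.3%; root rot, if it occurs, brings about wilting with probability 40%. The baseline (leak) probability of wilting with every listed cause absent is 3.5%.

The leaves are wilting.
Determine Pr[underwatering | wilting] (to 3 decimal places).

Under noisy-OR, P(wilting | causes) = 1 − (1−0.035)·∏(1−qᵢ) over the active causes.
For the numerator, keep only underwatering=true terms: 0.077280 + 0.028079 = 0.105359
Normalizer over all consistent configurations: 0.035*0.836*0.776 + 0.421*0.836*0.224 + 0.607245*0.164*0.776 + 0.764347*0.164*0.224 = 0.206903
Posterior = 0.105359 / 0.206903 ≈ 0.509

Pr[underwatering | wilting] ≈ 0.509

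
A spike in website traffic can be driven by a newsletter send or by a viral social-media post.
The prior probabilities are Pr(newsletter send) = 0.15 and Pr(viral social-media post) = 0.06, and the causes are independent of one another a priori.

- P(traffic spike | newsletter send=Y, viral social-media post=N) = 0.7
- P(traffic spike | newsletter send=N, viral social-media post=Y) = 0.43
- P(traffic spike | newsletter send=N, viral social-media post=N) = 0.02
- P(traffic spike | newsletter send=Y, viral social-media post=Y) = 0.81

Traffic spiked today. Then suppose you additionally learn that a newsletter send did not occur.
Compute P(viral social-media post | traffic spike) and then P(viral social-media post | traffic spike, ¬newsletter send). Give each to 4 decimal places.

P(viral social-media post | traffic spike) ≈ 0.2031; P(viral social-media post | traffic spike, ¬newsletter send) ≈ 0.5785

P(traffic spike) = 0.02×0.85×0.94 + 0.43×0.85×0.06 + 0.7×0.15×0.94 + 0.81×0.15×0.06 = 0.015980 + 0.021930 + 0.098700 + 0.007290 = 0.143900
Of this, 0.029220 comes from 0.021930 + 0.007290 (the viral social-media post=true cases).
Hence the posterior is 0.029220/0.143900 ≈ 0.2031.

Now also conditioning on newsletter send≠true:
Numerator (weight on configurations with viral social-media post): 0.43·0.06 = 0.025800
Normalizer over all consistent configurations: 0.02·0.94 + 0.43·0.06 = 0.044600
Posterior = 0.025800 / 0.044600 ≈ 0.5785
With newsletter send excluded, viral social-media post must carry more of the explanatory weight for the traffic spike.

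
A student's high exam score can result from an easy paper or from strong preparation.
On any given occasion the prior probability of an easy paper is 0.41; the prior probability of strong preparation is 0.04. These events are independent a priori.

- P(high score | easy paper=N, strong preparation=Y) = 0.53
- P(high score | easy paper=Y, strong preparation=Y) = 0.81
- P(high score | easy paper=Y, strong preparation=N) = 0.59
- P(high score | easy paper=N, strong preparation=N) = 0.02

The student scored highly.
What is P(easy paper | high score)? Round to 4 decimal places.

P(easy paper | high score) ≈ 0.9115

P(high score) = 0.02*0.59*0.96 + 0.53*0.59*0.04 + 0.59*0.41*0.96 + 0.81*0.41*0.04 = 0.011328 + 0.012508 + 0.232224 + 0.013284 = 0.269344
The easy paper-present share is 0.232224 + 0.013284 = 0.245508.
So P(easy paper | high score) = 0.245508/0.269344 ≈ 0.9115.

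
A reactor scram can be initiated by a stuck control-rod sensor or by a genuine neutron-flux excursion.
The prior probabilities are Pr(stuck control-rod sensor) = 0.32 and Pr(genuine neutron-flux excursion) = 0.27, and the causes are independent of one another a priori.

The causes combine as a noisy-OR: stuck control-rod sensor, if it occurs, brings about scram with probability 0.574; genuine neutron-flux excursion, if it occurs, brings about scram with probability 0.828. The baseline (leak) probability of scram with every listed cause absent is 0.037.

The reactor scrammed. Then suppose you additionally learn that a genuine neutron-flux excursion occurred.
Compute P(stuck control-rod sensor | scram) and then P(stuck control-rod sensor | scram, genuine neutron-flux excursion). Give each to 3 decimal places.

Under noisy-OR, P(scram | causes) = 1 − (1−0.037)·∏(1−qᵢ) over the active causes.
P(scram) = 0.037·0.68·0.73 + 0.834364·0.68·0.27 + 0.589762·0.32·0.73 + 0.929439·0.32·0.27 = 0.018367 + 0.153189 + 0.137768 + 0.080304 = 0.389628
Restricting to configurations with stuck control-rod sensor present: 0.137768 + 0.080304 = 0.218072.
Hence the posterior is 0.218072/0.389628 ≈ 0.560.

With the extra evidence:
By total probability over both values of stuck control-rod sensor:
  P(scram | genuine neutron-flux excursion) = 0.834364*0.68 + 0.929439*0.32
        = 0.567368 + 0.297420 = 0.864788
The terms with stuck control-rod sensor present sum to 0.297420, so
  P(stuck control-rod sensor | scram, genuine neutron-flux excursion) = 0.297420 / 0.864788 ≈ 0.344
— genuine neutron-flux excursion explains away the evidence for stuck control-rod sensor.

P(stuck control-rod sensor | scram) ≈ 0.560; P(stuck control-rod sensor | scram, genuine neutron-flux excursion) ≈ 0.344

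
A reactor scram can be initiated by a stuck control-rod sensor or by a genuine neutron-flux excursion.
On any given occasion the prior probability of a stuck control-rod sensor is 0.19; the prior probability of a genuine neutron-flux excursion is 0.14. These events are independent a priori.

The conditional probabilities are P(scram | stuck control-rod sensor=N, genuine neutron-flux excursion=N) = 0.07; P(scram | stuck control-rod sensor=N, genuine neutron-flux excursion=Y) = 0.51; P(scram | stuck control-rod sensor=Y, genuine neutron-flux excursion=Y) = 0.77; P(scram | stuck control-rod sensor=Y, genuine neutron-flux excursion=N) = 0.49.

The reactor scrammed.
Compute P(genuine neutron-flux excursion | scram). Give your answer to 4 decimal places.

P(scram) = 0.07·0.81·0.86 + 0.51·0.81·0.14 + 0.49·0.19·0.86 + 0.77·0.19·0.14 = 0.048762 + 0.057834 + 0.080066 + 0.020482 = 0.207144
Restricting to configurations with genuine neutron-flux excursion present: 0.057834 + 0.020482 = 0.078316.
P(genuine neutron-flux excursion | scram) = 0.078316 / 0.207144 ≈ 0.3781

P(genuine neutron-flux excursion | scram) ≈ 0.3781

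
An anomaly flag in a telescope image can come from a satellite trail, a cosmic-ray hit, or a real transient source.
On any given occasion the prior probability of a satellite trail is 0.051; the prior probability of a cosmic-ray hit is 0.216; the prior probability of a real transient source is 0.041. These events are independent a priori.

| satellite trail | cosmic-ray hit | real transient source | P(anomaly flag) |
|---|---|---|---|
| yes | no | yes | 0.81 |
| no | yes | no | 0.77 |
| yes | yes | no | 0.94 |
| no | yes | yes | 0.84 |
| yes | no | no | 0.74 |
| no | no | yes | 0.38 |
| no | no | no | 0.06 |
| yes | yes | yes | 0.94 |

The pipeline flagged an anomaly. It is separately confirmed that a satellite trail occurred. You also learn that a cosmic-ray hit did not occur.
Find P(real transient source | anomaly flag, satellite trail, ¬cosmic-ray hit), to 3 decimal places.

For the numerator, keep only real transient source=true terms: 0.81·0.041 = 0.033210
Denominator P(anomaly flag | satellite trail, ¬cosmic-ray hit): 0.74·0.959 + 0.81·0.041 = 0.742870
P(real transient source | anomaly flag, satellite trail, ¬cosmic-ray hit) = 0.033210/0.742870 ≈ 0.045

P(real transient source | anomaly flag, satellite trail, ¬cosmic-ray hit) ≈ 0.045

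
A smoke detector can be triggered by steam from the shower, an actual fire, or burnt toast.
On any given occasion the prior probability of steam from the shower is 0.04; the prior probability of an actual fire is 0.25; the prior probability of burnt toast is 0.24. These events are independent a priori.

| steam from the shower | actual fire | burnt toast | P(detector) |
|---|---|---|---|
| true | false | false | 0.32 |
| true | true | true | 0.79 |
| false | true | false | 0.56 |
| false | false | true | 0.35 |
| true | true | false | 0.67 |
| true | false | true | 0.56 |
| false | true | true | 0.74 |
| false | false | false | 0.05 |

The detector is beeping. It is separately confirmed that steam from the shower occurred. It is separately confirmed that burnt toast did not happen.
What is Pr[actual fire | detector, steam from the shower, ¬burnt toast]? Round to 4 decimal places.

Pr[actual fire | detector, steam from the shower, ¬burnt toast] ≈ 0.4110

Weight on actual fire=true, given the evidence: 0.67×0.25 = 0.167500
Normalizer over all consistent configurations: 0.32×0.75 + 0.67×0.25 = 0.407500
P(actual fire | detector, steam from the shower, ¬burnt toast) = 0.167500/0.407500 ≈ 0.4110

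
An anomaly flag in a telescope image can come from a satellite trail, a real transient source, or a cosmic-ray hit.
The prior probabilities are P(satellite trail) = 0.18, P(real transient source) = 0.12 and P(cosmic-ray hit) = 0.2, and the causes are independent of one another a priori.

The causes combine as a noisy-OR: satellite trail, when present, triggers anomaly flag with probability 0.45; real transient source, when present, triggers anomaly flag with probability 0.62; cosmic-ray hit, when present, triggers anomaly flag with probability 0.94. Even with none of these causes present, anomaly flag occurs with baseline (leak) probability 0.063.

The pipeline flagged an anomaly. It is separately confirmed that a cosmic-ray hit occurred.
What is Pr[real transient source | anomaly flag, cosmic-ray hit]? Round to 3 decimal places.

Under noisy-OR, P(anomaly flag | causes) = 1 − (1−0.063)·∏(1−qᵢ) over the active causes.
Weight on real transient source=true, given the evidence: 0.096298 + 0.021346 = 0.117644
The normalizing constant is 0.94378*0.82*0.88 + 0.978636*0.82*0.12 + 0.969079*0.18*0.88 + 0.98825*0.18*0.12 = 0.952178
Posterior = 0.117644 / 0.952178 ≈ 0.124

Pr[real transient source | anomaly flag, cosmic-ray hit] ≈ 0.124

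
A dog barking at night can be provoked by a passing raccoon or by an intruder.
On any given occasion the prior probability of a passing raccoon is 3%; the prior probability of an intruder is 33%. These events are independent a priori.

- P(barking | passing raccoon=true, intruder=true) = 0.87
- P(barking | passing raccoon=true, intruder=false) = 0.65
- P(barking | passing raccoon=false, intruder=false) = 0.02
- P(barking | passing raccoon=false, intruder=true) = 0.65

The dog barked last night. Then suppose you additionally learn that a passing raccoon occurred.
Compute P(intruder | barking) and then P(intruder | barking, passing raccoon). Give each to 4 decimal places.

P(intruder | barking) ≈ 0.8926; P(intruder | barking, passing raccoon) ≈ 0.3973

Numerator (weight on configurations with intruder): 0.208065 + 0.008613 = 0.216678
Denominator P(barking): 0.02*0.97*0.67 + 0.65*0.97*0.33 + 0.65*0.03*0.67 + 0.87*0.03*0.33 = 0.242741
P(intruder | barking) = 0.216678/0.242741 ≈ 0.8926

Now also conditioning on passing raccoon=true:
P(barking | passing raccoon) = 0.65·0.67 + 0.87·0.33 = 0.435500 + 0.287100 = 0.722600
Restricting to configurations with intruder present: 0.87·0.33 = 0.287100.
Hence the posterior is 0.287100/0.722600 ≈ 0.3973.
The drop from 0.8926 to 0.3973 is the explaining-away (discounting) effect.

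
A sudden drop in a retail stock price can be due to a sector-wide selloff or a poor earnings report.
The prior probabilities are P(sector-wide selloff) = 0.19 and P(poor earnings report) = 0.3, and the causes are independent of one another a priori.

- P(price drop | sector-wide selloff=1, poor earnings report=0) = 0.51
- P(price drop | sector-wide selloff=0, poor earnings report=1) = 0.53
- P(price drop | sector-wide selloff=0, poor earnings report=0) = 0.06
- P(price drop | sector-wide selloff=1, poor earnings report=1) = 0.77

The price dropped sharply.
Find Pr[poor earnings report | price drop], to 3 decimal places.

Numerator (weight on configurations with poor earnings report): 0.128790 + 0.043890 = 0.172680
Denominator P(price drop): 0.06×0.81×0.7 + 0.53×0.81×0.3 + 0.51×0.19×0.7 + 0.77×0.19×0.3 = 0.274530
P(poor earnings report | price drop) = 0.172680/0.274530 ≈ 0.629

Pr[poor earnings report | price drop] ≈ 0.629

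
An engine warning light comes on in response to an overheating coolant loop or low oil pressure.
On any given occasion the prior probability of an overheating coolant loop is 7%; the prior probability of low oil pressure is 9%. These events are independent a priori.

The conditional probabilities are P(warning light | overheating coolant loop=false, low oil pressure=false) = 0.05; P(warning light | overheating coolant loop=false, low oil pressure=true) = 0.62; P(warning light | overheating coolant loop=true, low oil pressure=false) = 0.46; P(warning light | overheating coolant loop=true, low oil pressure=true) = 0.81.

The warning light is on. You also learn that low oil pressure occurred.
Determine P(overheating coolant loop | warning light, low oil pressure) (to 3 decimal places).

Enumerate both values of overheating coolant loop and weight by the priors:
  P(warning light | low oil pressure) = 0.62×0.93 + 0.81×0.07
        = 0.576600 + 0.056700 = 0.633300
The terms with overheating coolant loop present sum to 0.056700, so
  P(overheating coolant loop | warning light, low oil pressure) = 0.056700 / 0.633300 ≈ 0.090

P(overheating coolant loop | warning light, low oil pressure) ≈ 0.090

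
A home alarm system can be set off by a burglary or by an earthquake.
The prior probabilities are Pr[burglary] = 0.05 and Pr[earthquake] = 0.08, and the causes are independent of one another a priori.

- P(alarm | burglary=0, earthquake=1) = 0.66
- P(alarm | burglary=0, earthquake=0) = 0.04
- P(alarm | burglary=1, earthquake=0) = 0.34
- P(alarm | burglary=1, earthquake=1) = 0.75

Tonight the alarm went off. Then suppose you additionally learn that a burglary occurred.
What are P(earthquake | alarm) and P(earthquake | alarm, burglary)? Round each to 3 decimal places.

P(earthquake | alarm) ≈ 0.512; P(earthquake | alarm, burglary) ≈ 0.161

Weight on earthquake=true, given the evidence: 0.050160 + 0.003000 = 0.053160
Normalizer over all consistent configurations: 0.04×0.95×0.92 + 0.66×0.95×0.08 + 0.34×0.05×0.92 + 0.75×0.05×0.08 = 0.103760
Posterior = 0.053160 / 0.103760 ≈ 0.512

Now also conditioning on burglary=true:
P(alarm | burglary) = 0.34×0.92 + 0.75×0.08 = 0.312800 + 0.060000 = 0.372800
Of this, 0.060000 comes from 0.75×0.08 (the earthquake=true cases).
P(earthquake | alarm, burglary) = 0.060000 / 0.372800 ≈ 0.161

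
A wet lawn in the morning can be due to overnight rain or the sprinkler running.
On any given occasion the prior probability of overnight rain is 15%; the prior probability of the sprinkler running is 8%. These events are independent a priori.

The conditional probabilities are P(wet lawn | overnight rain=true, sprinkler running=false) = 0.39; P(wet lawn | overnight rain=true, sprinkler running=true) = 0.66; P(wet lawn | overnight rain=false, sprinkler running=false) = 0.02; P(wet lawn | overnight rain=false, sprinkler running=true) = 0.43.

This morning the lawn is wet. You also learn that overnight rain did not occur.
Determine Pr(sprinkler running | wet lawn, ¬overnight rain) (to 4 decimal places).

Pr(sprinkler running | wet lawn, ¬overnight rain) ≈ 0.6515

Weight on sprinkler running=true, given the evidence: 0.43·0.08 = 0.034400
Normalizer over all consistent configurations: 0.02·0.92 + 0.43·0.08 = 0.052800
P(sprinkler running | wet lawn, ¬overnight rain) = 0.034400/0.052800 ≈ 0.6515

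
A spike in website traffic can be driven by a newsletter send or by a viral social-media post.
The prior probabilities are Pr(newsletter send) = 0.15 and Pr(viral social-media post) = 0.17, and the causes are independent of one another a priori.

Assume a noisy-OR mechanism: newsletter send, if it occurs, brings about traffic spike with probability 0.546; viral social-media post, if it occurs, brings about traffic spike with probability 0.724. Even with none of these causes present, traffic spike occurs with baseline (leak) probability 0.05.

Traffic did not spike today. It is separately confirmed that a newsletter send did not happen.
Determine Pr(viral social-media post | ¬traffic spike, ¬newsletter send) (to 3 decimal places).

Pr(viral social-media post | ¬traffic spike, ¬newsletter send) ≈ 0.054

Under noisy-OR, P(traffic spike | causes) = 1 − (1−0.05)·∏(1−qᵢ) over the active causes.
By total probability over both values of viral social-media post:
  P(¬traffic spike | ¬newsletter send) = 0.95*0.83 + 0.2622*0.17
        = 0.788500 + 0.044574 = 0.833074
Configurations with viral social-media post contribute 0.044574, so
  P(viral social-media post | ¬traffic spike, ¬newsletter send) = 0.044574 / 0.833074 ≈ 0.054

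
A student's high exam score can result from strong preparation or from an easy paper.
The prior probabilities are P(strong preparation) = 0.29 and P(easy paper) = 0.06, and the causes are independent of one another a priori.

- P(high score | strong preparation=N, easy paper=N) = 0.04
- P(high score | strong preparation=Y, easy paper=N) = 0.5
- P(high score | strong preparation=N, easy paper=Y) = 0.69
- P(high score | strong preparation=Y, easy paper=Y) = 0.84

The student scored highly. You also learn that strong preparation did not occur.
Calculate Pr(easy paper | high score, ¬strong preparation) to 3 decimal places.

Pr(easy paper | high score, ¬strong preparation) ≈ 0.524

By total probability over both values of easy paper:
  P(high score | ¬strong preparation) = 0.04·0.94 + 0.69·0.06
        = 0.037600 + 0.041400 = 0.079000
Configurations with easy paper contribute 0.041400, so
  P(easy paper | high score, ¬strong preparation) = 0.041400 / 0.079000 ≈ 0.524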